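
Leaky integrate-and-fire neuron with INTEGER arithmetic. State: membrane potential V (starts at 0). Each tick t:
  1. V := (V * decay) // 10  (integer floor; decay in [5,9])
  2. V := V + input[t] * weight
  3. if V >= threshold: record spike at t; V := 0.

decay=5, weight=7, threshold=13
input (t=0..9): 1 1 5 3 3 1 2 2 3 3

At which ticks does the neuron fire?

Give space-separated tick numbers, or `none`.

t=0: input=1 -> V=7
t=1: input=1 -> V=10
t=2: input=5 -> V=0 FIRE
t=3: input=3 -> V=0 FIRE
t=4: input=3 -> V=0 FIRE
t=5: input=1 -> V=7
t=6: input=2 -> V=0 FIRE
t=7: input=2 -> V=0 FIRE
t=8: input=3 -> V=0 FIRE
t=9: input=3 -> V=0 FIRE

Answer: 2 3 4 6 7 8 9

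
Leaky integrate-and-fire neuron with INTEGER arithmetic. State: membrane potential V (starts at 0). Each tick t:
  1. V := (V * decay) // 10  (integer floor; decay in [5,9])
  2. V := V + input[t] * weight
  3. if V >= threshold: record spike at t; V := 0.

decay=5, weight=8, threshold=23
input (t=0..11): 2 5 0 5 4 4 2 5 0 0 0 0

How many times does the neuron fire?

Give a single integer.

Answer: 5

Derivation:
t=0: input=2 -> V=16
t=1: input=5 -> V=0 FIRE
t=2: input=0 -> V=0
t=3: input=5 -> V=0 FIRE
t=4: input=4 -> V=0 FIRE
t=5: input=4 -> V=0 FIRE
t=6: input=2 -> V=16
t=7: input=5 -> V=0 FIRE
t=8: input=0 -> V=0
t=9: input=0 -> V=0
t=10: input=0 -> V=0
t=11: input=0 -> V=0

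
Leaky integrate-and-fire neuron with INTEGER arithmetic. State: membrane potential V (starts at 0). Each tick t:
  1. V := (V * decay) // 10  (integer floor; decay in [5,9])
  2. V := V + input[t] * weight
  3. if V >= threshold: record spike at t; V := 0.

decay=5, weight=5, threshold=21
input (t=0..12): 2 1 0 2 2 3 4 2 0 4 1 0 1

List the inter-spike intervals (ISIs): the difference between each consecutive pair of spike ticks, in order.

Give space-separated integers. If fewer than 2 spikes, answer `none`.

Answer: 4

Derivation:
t=0: input=2 -> V=10
t=1: input=1 -> V=10
t=2: input=0 -> V=5
t=3: input=2 -> V=12
t=4: input=2 -> V=16
t=5: input=3 -> V=0 FIRE
t=6: input=4 -> V=20
t=7: input=2 -> V=20
t=8: input=0 -> V=10
t=9: input=4 -> V=0 FIRE
t=10: input=1 -> V=5
t=11: input=0 -> V=2
t=12: input=1 -> V=6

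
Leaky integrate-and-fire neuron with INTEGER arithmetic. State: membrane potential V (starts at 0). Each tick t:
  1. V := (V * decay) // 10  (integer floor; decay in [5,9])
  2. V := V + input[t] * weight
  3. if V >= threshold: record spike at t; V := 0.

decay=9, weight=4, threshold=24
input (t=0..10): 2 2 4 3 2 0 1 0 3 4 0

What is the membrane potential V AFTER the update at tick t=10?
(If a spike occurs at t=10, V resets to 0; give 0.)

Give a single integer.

t=0: input=2 -> V=8
t=1: input=2 -> V=15
t=2: input=4 -> V=0 FIRE
t=3: input=3 -> V=12
t=4: input=2 -> V=18
t=5: input=0 -> V=16
t=6: input=1 -> V=18
t=7: input=0 -> V=16
t=8: input=3 -> V=0 FIRE
t=9: input=4 -> V=16
t=10: input=0 -> V=14

Answer: 14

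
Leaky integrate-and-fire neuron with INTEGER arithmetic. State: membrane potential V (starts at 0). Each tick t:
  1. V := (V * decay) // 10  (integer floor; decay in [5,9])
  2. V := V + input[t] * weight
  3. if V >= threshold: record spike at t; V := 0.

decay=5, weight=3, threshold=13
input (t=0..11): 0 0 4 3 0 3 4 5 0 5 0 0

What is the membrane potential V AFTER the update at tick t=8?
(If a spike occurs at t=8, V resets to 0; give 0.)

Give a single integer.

Answer: 0

Derivation:
t=0: input=0 -> V=0
t=1: input=0 -> V=0
t=2: input=4 -> V=12
t=3: input=3 -> V=0 FIRE
t=4: input=0 -> V=0
t=5: input=3 -> V=9
t=6: input=4 -> V=0 FIRE
t=7: input=5 -> V=0 FIRE
t=8: input=0 -> V=0
t=9: input=5 -> V=0 FIRE
t=10: input=0 -> V=0
t=11: input=0 -> V=0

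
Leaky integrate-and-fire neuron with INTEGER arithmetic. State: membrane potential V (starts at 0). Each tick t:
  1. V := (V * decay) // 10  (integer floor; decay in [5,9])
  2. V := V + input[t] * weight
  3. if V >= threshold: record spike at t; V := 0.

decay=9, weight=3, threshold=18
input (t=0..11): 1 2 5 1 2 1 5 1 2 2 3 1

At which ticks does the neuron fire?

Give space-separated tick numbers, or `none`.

t=0: input=1 -> V=3
t=1: input=2 -> V=8
t=2: input=5 -> V=0 FIRE
t=3: input=1 -> V=3
t=4: input=2 -> V=8
t=5: input=1 -> V=10
t=6: input=5 -> V=0 FIRE
t=7: input=1 -> V=3
t=8: input=2 -> V=8
t=9: input=2 -> V=13
t=10: input=3 -> V=0 FIRE
t=11: input=1 -> V=3

Answer: 2 6 10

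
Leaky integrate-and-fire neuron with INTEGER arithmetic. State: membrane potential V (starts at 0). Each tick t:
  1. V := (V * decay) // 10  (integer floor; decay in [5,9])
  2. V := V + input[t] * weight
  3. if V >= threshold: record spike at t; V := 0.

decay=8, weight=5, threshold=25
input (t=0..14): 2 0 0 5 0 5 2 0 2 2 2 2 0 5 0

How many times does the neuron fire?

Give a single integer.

t=0: input=2 -> V=10
t=1: input=0 -> V=8
t=2: input=0 -> V=6
t=3: input=5 -> V=0 FIRE
t=4: input=0 -> V=0
t=5: input=5 -> V=0 FIRE
t=6: input=2 -> V=10
t=7: input=0 -> V=8
t=8: input=2 -> V=16
t=9: input=2 -> V=22
t=10: input=2 -> V=0 FIRE
t=11: input=2 -> V=10
t=12: input=0 -> V=8
t=13: input=5 -> V=0 FIRE
t=14: input=0 -> V=0

Answer: 4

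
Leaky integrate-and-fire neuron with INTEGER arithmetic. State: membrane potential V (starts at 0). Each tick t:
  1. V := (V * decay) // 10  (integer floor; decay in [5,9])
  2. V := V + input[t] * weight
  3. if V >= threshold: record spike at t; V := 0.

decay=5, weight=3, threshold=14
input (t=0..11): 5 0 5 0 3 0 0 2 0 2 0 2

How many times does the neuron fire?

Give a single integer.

t=0: input=5 -> V=0 FIRE
t=1: input=0 -> V=0
t=2: input=5 -> V=0 FIRE
t=3: input=0 -> V=0
t=4: input=3 -> V=9
t=5: input=0 -> V=4
t=6: input=0 -> V=2
t=7: input=2 -> V=7
t=8: input=0 -> V=3
t=9: input=2 -> V=7
t=10: input=0 -> V=3
t=11: input=2 -> V=7

Answer: 2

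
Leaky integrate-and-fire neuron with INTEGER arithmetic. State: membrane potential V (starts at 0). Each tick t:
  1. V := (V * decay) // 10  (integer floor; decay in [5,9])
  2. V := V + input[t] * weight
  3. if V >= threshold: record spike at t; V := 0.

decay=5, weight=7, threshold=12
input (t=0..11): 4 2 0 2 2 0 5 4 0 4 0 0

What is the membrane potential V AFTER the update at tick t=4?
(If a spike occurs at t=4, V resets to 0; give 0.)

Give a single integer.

Answer: 0

Derivation:
t=0: input=4 -> V=0 FIRE
t=1: input=2 -> V=0 FIRE
t=2: input=0 -> V=0
t=3: input=2 -> V=0 FIRE
t=4: input=2 -> V=0 FIRE
t=5: input=0 -> V=0
t=6: input=5 -> V=0 FIRE
t=7: input=4 -> V=0 FIRE
t=8: input=0 -> V=0
t=9: input=4 -> V=0 FIRE
t=10: input=0 -> V=0
t=11: input=0 -> V=0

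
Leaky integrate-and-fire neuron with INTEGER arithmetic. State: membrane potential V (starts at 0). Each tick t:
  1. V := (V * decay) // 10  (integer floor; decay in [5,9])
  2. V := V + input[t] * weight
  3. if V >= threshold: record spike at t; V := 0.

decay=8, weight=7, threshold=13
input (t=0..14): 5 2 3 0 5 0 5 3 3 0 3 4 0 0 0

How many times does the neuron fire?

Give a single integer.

t=0: input=5 -> V=0 FIRE
t=1: input=2 -> V=0 FIRE
t=2: input=3 -> V=0 FIRE
t=3: input=0 -> V=0
t=4: input=5 -> V=0 FIRE
t=5: input=0 -> V=0
t=6: input=5 -> V=0 FIRE
t=7: input=3 -> V=0 FIRE
t=8: input=3 -> V=0 FIRE
t=9: input=0 -> V=0
t=10: input=3 -> V=0 FIRE
t=11: input=4 -> V=0 FIRE
t=12: input=0 -> V=0
t=13: input=0 -> V=0
t=14: input=0 -> V=0

Answer: 9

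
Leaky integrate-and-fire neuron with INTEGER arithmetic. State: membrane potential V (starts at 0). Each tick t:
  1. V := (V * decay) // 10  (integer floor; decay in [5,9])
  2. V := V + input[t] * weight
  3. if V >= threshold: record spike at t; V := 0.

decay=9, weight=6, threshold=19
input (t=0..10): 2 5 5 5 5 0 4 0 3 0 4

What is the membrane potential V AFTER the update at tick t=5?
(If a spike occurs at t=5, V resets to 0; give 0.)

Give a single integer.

Answer: 0

Derivation:
t=0: input=2 -> V=12
t=1: input=5 -> V=0 FIRE
t=2: input=5 -> V=0 FIRE
t=3: input=5 -> V=0 FIRE
t=4: input=5 -> V=0 FIRE
t=5: input=0 -> V=0
t=6: input=4 -> V=0 FIRE
t=7: input=0 -> V=0
t=8: input=3 -> V=18
t=9: input=0 -> V=16
t=10: input=4 -> V=0 FIRE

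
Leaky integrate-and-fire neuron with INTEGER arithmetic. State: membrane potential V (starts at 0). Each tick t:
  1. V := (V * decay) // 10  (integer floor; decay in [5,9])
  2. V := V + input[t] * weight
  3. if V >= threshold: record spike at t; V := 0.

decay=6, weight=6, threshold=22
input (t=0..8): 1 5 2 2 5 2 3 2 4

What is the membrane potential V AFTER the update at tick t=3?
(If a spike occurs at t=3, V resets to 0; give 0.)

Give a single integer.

t=0: input=1 -> V=6
t=1: input=5 -> V=0 FIRE
t=2: input=2 -> V=12
t=3: input=2 -> V=19
t=4: input=5 -> V=0 FIRE
t=5: input=2 -> V=12
t=6: input=3 -> V=0 FIRE
t=7: input=2 -> V=12
t=8: input=4 -> V=0 FIRE

Answer: 19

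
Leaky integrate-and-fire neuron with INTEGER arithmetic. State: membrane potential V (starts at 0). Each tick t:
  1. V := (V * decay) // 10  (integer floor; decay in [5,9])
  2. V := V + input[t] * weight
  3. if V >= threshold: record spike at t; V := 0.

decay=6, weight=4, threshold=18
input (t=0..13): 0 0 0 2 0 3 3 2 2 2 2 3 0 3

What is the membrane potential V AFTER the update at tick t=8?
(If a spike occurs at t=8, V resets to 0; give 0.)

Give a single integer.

Answer: 12

Derivation:
t=0: input=0 -> V=0
t=1: input=0 -> V=0
t=2: input=0 -> V=0
t=3: input=2 -> V=8
t=4: input=0 -> V=4
t=5: input=3 -> V=14
t=6: input=3 -> V=0 FIRE
t=7: input=2 -> V=8
t=8: input=2 -> V=12
t=9: input=2 -> V=15
t=10: input=2 -> V=17
t=11: input=3 -> V=0 FIRE
t=12: input=0 -> V=0
t=13: input=3 -> V=12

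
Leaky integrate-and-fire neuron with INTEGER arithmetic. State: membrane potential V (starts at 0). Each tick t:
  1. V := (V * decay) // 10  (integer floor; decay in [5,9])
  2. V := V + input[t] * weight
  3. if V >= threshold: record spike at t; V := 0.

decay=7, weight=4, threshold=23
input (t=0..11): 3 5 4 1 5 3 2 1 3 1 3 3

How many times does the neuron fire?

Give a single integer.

t=0: input=3 -> V=12
t=1: input=5 -> V=0 FIRE
t=2: input=4 -> V=16
t=3: input=1 -> V=15
t=4: input=5 -> V=0 FIRE
t=5: input=3 -> V=12
t=6: input=2 -> V=16
t=7: input=1 -> V=15
t=8: input=3 -> V=22
t=9: input=1 -> V=19
t=10: input=3 -> V=0 FIRE
t=11: input=3 -> V=12

Answer: 3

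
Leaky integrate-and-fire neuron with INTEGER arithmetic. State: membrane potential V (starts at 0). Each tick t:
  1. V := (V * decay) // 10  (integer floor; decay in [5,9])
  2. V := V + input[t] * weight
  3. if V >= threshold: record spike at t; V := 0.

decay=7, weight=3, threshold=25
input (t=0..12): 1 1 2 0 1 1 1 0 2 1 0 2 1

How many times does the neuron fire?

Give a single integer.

Answer: 0

Derivation:
t=0: input=1 -> V=3
t=1: input=1 -> V=5
t=2: input=2 -> V=9
t=3: input=0 -> V=6
t=4: input=1 -> V=7
t=5: input=1 -> V=7
t=6: input=1 -> V=7
t=7: input=0 -> V=4
t=8: input=2 -> V=8
t=9: input=1 -> V=8
t=10: input=0 -> V=5
t=11: input=2 -> V=9
t=12: input=1 -> V=9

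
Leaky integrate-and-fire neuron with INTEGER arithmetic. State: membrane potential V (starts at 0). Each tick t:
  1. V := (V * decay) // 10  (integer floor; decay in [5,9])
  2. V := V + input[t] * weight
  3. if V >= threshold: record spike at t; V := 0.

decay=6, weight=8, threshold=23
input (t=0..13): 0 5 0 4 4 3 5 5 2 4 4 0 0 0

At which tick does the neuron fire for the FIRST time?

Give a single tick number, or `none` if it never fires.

t=0: input=0 -> V=0
t=1: input=5 -> V=0 FIRE
t=2: input=0 -> V=0
t=3: input=4 -> V=0 FIRE
t=4: input=4 -> V=0 FIRE
t=5: input=3 -> V=0 FIRE
t=6: input=5 -> V=0 FIRE
t=7: input=5 -> V=0 FIRE
t=8: input=2 -> V=16
t=9: input=4 -> V=0 FIRE
t=10: input=4 -> V=0 FIRE
t=11: input=0 -> V=0
t=12: input=0 -> V=0
t=13: input=0 -> V=0

Answer: 1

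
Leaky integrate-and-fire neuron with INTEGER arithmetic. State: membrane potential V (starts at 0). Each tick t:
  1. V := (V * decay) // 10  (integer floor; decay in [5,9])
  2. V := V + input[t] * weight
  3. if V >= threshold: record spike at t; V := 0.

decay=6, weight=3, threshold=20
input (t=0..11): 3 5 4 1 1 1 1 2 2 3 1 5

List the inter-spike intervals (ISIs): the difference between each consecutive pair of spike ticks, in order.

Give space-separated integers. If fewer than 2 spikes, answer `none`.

Answer: 10

Derivation:
t=0: input=3 -> V=9
t=1: input=5 -> V=0 FIRE
t=2: input=4 -> V=12
t=3: input=1 -> V=10
t=4: input=1 -> V=9
t=5: input=1 -> V=8
t=6: input=1 -> V=7
t=7: input=2 -> V=10
t=8: input=2 -> V=12
t=9: input=3 -> V=16
t=10: input=1 -> V=12
t=11: input=5 -> V=0 FIRE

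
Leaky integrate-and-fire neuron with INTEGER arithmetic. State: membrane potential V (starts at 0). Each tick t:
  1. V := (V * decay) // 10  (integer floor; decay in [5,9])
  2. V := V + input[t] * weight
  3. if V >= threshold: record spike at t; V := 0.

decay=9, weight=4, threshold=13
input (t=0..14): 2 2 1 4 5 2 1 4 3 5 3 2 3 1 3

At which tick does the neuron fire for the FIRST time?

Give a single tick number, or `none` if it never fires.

Answer: 1

Derivation:
t=0: input=2 -> V=8
t=1: input=2 -> V=0 FIRE
t=2: input=1 -> V=4
t=3: input=4 -> V=0 FIRE
t=4: input=5 -> V=0 FIRE
t=5: input=2 -> V=8
t=6: input=1 -> V=11
t=7: input=4 -> V=0 FIRE
t=8: input=3 -> V=12
t=9: input=5 -> V=0 FIRE
t=10: input=3 -> V=12
t=11: input=2 -> V=0 FIRE
t=12: input=3 -> V=12
t=13: input=1 -> V=0 FIRE
t=14: input=3 -> V=12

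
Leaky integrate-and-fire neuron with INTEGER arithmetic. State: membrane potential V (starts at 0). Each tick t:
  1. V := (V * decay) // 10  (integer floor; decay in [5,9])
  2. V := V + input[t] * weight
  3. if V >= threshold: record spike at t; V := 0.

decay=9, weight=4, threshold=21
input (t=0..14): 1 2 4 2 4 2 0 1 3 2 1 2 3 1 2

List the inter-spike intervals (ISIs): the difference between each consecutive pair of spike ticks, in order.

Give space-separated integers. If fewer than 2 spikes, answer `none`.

Answer: 2 4 4

Derivation:
t=0: input=1 -> V=4
t=1: input=2 -> V=11
t=2: input=4 -> V=0 FIRE
t=3: input=2 -> V=8
t=4: input=4 -> V=0 FIRE
t=5: input=2 -> V=8
t=6: input=0 -> V=7
t=7: input=1 -> V=10
t=8: input=3 -> V=0 FIRE
t=9: input=2 -> V=8
t=10: input=1 -> V=11
t=11: input=2 -> V=17
t=12: input=3 -> V=0 FIRE
t=13: input=1 -> V=4
t=14: input=2 -> V=11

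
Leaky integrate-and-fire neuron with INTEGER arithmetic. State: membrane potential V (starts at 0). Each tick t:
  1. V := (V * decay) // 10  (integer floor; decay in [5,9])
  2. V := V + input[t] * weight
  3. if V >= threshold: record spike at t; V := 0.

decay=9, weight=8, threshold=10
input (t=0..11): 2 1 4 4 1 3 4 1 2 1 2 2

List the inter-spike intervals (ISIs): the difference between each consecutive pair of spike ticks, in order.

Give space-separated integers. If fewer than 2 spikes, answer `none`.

t=0: input=2 -> V=0 FIRE
t=1: input=1 -> V=8
t=2: input=4 -> V=0 FIRE
t=3: input=4 -> V=0 FIRE
t=4: input=1 -> V=8
t=5: input=3 -> V=0 FIRE
t=6: input=4 -> V=0 FIRE
t=7: input=1 -> V=8
t=8: input=2 -> V=0 FIRE
t=9: input=1 -> V=8
t=10: input=2 -> V=0 FIRE
t=11: input=2 -> V=0 FIRE

Answer: 2 1 2 1 2 2 1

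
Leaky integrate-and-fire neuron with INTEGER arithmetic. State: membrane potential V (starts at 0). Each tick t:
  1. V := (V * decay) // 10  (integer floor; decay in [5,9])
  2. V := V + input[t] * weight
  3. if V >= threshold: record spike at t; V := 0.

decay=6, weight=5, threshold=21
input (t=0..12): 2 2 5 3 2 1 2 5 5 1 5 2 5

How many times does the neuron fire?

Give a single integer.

Answer: 5

Derivation:
t=0: input=2 -> V=10
t=1: input=2 -> V=16
t=2: input=5 -> V=0 FIRE
t=3: input=3 -> V=15
t=4: input=2 -> V=19
t=5: input=1 -> V=16
t=6: input=2 -> V=19
t=7: input=5 -> V=0 FIRE
t=8: input=5 -> V=0 FIRE
t=9: input=1 -> V=5
t=10: input=5 -> V=0 FIRE
t=11: input=2 -> V=10
t=12: input=5 -> V=0 FIRE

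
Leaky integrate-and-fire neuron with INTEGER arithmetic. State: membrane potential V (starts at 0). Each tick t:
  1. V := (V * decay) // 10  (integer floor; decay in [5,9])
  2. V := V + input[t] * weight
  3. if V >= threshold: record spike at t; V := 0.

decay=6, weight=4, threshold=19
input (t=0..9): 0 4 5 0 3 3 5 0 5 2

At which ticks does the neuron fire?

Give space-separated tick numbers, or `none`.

Answer: 2 5 6 8

Derivation:
t=0: input=0 -> V=0
t=1: input=4 -> V=16
t=2: input=5 -> V=0 FIRE
t=3: input=0 -> V=0
t=4: input=3 -> V=12
t=5: input=3 -> V=0 FIRE
t=6: input=5 -> V=0 FIRE
t=7: input=0 -> V=0
t=8: input=5 -> V=0 FIRE
t=9: input=2 -> V=8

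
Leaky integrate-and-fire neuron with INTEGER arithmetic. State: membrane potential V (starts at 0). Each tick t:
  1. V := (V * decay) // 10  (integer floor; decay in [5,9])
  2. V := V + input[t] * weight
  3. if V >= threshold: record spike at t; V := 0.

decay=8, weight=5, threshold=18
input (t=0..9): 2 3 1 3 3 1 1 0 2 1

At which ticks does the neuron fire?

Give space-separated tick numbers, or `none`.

t=0: input=2 -> V=10
t=1: input=3 -> V=0 FIRE
t=2: input=1 -> V=5
t=3: input=3 -> V=0 FIRE
t=4: input=3 -> V=15
t=5: input=1 -> V=17
t=6: input=1 -> V=0 FIRE
t=7: input=0 -> V=0
t=8: input=2 -> V=10
t=9: input=1 -> V=13

Answer: 1 3 6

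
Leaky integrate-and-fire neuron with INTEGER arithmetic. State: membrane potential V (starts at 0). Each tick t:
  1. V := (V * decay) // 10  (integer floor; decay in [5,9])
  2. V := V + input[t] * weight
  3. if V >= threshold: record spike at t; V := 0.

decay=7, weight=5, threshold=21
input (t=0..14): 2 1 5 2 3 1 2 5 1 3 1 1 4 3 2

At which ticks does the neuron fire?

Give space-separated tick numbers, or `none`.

t=0: input=2 -> V=10
t=1: input=1 -> V=12
t=2: input=5 -> V=0 FIRE
t=3: input=2 -> V=10
t=4: input=3 -> V=0 FIRE
t=5: input=1 -> V=5
t=6: input=2 -> V=13
t=7: input=5 -> V=0 FIRE
t=8: input=1 -> V=5
t=9: input=3 -> V=18
t=10: input=1 -> V=17
t=11: input=1 -> V=16
t=12: input=4 -> V=0 FIRE
t=13: input=3 -> V=15
t=14: input=2 -> V=20

Answer: 2 4 7 12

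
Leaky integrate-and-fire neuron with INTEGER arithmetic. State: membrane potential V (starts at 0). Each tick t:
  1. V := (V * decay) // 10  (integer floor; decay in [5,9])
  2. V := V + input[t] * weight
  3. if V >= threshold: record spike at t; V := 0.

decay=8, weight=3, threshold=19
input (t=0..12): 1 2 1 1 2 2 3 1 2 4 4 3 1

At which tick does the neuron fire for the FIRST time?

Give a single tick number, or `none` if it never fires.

Answer: 6

Derivation:
t=0: input=1 -> V=3
t=1: input=2 -> V=8
t=2: input=1 -> V=9
t=3: input=1 -> V=10
t=4: input=2 -> V=14
t=5: input=2 -> V=17
t=6: input=3 -> V=0 FIRE
t=7: input=1 -> V=3
t=8: input=2 -> V=8
t=9: input=4 -> V=18
t=10: input=4 -> V=0 FIRE
t=11: input=3 -> V=9
t=12: input=1 -> V=10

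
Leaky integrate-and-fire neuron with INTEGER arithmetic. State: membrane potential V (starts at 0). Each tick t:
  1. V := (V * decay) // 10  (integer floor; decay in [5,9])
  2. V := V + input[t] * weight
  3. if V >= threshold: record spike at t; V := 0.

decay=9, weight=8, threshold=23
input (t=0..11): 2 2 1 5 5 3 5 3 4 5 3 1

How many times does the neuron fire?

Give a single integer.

Answer: 9

Derivation:
t=0: input=2 -> V=16
t=1: input=2 -> V=0 FIRE
t=2: input=1 -> V=8
t=3: input=5 -> V=0 FIRE
t=4: input=5 -> V=0 FIRE
t=5: input=3 -> V=0 FIRE
t=6: input=5 -> V=0 FIRE
t=7: input=3 -> V=0 FIRE
t=8: input=4 -> V=0 FIRE
t=9: input=5 -> V=0 FIRE
t=10: input=3 -> V=0 FIRE
t=11: input=1 -> V=8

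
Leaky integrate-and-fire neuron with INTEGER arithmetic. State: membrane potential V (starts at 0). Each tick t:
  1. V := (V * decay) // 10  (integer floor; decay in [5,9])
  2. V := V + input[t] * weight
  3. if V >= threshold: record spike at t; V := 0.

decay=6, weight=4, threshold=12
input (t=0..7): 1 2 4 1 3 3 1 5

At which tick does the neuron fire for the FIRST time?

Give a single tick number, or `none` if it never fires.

Answer: 2

Derivation:
t=0: input=1 -> V=4
t=1: input=2 -> V=10
t=2: input=4 -> V=0 FIRE
t=3: input=1 -> V=4
t=4: input=3 -> V=0 FIRE
t=5: input=3 -> V=0 FIRE
t=6: input=1 -> V=4
t=7: input=5 -> V=0 FIRE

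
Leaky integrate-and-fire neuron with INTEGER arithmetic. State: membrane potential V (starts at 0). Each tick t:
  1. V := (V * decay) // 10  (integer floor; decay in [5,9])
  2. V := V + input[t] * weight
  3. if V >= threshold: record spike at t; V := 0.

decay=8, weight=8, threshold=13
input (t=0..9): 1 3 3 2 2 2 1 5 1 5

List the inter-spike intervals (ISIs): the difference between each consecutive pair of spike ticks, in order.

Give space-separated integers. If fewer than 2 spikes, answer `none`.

t=0: input=1 -> V=8
t=1: input=3 -> V=0 FIRE
t=2: input=3 -> V=0 FIRE
t=3: input=2 -> V=0 FIRE
t=4: input=2 -> V=0 FIRE
t=5: input=2 -> V=0 FIRE
t=6: input=1 -> V=8
t=7: input=5 -> V=0 FIRE
t=8: input=1 -> V=8
t=9: input=5 -> V=0 FIRE

Answer: 1 1 1 1 2 2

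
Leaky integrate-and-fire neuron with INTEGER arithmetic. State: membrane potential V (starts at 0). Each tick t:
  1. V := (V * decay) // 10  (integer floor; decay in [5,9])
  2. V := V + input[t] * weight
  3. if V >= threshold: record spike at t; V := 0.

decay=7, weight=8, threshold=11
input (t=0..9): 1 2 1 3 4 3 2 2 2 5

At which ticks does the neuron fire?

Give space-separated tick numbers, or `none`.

Answer: 1 3 4 5 6 7 8 9

Derivation:
t=0: input=1 -> V=8
t=1: input=2 -> V=0 FIRE
t=2: input=1 -> V=8
t=3: input=3 -> V=0 FIRE
t=4: input=4 -> V=0 FIRE
t=5: input=3 -> V=0 FIRE
t=6: input=2 -> V=0 FIRE
t=7: input=2 -> V=0 FIRE
t=8: input=2 -> V=0 FIRE
t=9: input=5 -> V=0 FIRE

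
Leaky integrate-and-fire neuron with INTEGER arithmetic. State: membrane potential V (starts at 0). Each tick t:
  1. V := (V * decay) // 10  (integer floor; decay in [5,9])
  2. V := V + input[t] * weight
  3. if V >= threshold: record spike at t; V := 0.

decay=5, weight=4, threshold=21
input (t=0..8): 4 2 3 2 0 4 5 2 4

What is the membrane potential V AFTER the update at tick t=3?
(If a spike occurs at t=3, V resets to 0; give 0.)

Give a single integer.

t=0: input=4 -> V=16
t=1: input=2 -> V=16
t=2: input=3 -> V=20
t=3: input=2 -> V=18
t=4: input=0 -> V=9
t=5: input=4 -> V=20
t=6: input=5 -> V=0 FIRE
t=7: input=2 -> V=8
t=8: input=4 -> V=20

Answer: 18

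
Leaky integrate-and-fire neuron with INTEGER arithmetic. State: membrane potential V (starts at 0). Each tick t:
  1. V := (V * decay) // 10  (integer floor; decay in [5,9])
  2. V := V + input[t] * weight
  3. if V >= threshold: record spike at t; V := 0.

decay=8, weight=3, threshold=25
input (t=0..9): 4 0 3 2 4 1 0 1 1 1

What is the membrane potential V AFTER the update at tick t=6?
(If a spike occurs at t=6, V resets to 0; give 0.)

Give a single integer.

t=0: input=4 -> V=12
t=1: input=0 -> V=9
t=2: input=3 -> V=16
t=3: input=2 -> V=18
t=4: input=4 -> V=0 FIRE
t=5: input=1 -> V=3
t=6: input=0 -> V=2
t=7: input=1 -> V=4
t=8: input=1 -> V=6
t=9: input=1 -> V=7

Answer: 2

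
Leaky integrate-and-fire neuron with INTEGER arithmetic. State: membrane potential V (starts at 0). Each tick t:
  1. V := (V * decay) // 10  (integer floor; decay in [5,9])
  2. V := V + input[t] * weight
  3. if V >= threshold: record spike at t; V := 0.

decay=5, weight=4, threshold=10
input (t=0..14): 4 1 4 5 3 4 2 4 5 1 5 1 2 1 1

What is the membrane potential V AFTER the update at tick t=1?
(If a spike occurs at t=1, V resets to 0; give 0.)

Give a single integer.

Answer: 4

Derivation:
t=0: input=4 -> V=0 FIRE
t=1: input=1 -> V=4
t=2: input=4 -> V=0 FIRE
t=3: input=5 -> V=0 FIRE
t=4: input=3 -> V=0 FIRE
t=5: input=4 -> V=0 FIRE
t=6: input=2 -> V=8
t=7: input=4 -> V=0 FIRE
t=8: input=5 -> V=0 FIRE
t=9: input=1 -> V=4
t=10: input=5 -> V=0 FIRE
t=11: input=1 -> V=4
t=12: input=2 -> V=0 FIRE
t=13: input=1 -> V=4
t=14: input=1 -> V=6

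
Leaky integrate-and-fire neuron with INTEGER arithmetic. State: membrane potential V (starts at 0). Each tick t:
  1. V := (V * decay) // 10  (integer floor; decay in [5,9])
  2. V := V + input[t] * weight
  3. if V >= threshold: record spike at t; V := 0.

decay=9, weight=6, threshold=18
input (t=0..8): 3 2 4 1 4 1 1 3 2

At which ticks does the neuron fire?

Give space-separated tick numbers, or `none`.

Answer: 0 2 4 7

Derivation:
t=0: input=3 -> V=0 FIRE
t=1: input=2 -> V=12
t=2: input=4 -> V=0 FIRE
t=3: input=1 -> V=6
t=4: input=4 -> V=0 FIRE
t=5: input=1 -> V=6
t=6: input=1 -> V=11
t=7: input=3 -> V=0 FIRE
t=8: input=2 -> V=12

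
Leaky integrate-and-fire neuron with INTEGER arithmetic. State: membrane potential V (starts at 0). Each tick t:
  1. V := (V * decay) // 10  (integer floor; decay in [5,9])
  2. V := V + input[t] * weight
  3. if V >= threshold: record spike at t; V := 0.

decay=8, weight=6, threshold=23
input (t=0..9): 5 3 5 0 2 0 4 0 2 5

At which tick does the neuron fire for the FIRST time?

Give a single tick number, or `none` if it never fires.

t=0: input=5 -> V=0 FIRE
t=1: input=3 -> V=18
t=2: input=5 -> V=0 FIRE
t=3: input=0 -> V=0
t=4: input=2 -> V=12
t=5: input=0 -> V=9
t=6: input=4 -> V=0 FIRE
t=7: input=0 -> V=0
t=8: input=2 -> V=12
t=9: input=5 -> V=0 FIRE

Answer: 0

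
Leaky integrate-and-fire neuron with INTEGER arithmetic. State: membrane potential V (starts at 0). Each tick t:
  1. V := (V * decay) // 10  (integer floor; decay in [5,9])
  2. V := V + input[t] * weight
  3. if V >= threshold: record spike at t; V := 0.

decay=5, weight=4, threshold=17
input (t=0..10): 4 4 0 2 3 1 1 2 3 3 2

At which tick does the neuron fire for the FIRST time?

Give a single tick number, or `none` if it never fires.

Answer: 1

Derivation:
t=0: input=4 -> V=16
t=1: input=4 -> V=0 FIRE
t=2: input=0 -> V=0
t=3: input=2 -> V=8
t=4: input=3 -> V=16
t=5: input=1 -> V=12
t=6: input=1 -> V=10
t=7: input=2 -> V=13
t=8: input=3 -> V=0 FIRE
t=9: input=3 -> V=12
t=10: input=2 -> V=14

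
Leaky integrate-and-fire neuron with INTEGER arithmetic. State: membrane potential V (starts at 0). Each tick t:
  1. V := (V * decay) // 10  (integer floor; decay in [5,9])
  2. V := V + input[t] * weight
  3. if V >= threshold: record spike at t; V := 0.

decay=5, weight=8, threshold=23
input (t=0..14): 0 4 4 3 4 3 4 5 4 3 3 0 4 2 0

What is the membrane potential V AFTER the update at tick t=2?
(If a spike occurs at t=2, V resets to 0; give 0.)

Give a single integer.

Answer: 0

Derivation:
t=0: input=0 -> V=0
t=1: input=4 -> V=0 FIRE
t=2: input=4 -> V=0 FIRE
t=3: input=3 -> V=0 FIRE
t=4: input=4 -> V=0 FIRE
t=5: input=3 -> V=0 FIRE
t=6: input=4 -> V=0 FIRE
t=7: input=5 -> V=0 FIRE
t=8: input=4 -> V=0 FIRE
t=9: input=3 -> V=0 FIRE
t=10: input=3 -> V=0 FIRE
t=11: input=0 -> V=0
t=12: input=4 -> V=0 FIRE
t=13: input=2 -> V=16
t=14: input=0 -> V=8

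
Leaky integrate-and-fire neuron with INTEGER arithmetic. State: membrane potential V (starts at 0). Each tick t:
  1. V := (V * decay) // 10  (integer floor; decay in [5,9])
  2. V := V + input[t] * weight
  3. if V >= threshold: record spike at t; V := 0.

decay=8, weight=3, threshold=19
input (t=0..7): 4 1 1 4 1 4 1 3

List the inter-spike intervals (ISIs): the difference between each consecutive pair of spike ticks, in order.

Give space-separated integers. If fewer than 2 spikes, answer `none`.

t=0: input=4 -> V=12
t=1: input=1 -> V=12
t=2: input=1 -> V=12
t=3: input=4 -> V=0 FIRE
t=4: input=1 -> V=3
t=5: input=4 -> V=14
t=6: input=1 -> V=14
t=7: input=3 -> V=0 FIRE

Answer: 4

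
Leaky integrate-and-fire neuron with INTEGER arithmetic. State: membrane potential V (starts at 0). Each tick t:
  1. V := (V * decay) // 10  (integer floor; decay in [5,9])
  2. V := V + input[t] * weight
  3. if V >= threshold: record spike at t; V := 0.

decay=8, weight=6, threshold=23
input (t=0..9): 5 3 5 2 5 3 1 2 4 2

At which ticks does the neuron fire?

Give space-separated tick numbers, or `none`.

Answer: 0 2 4 7 8

Derivation:
t=0: input=5 -> V=0 FIRE
t=1: input=3 -> V=18
t=2: input=5 -> V=0 FIRE
t=3: input=2 -> V=12
t=4: input=5 -> V=0 FIRE
t=5: input=3 -> V=18
t=6: input=1 -> V=20
t=7: input=2 -> V=0 FIRE
t=8: input=4 -> V=0 FIRE
t=9: input=2 -> V=12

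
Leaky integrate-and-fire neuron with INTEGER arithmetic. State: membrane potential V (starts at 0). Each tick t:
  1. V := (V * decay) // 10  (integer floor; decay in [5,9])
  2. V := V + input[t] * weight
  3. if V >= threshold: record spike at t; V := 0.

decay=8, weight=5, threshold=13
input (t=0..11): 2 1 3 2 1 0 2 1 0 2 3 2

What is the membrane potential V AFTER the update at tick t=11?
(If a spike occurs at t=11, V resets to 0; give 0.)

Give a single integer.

t=0: input=2 -> V=10
t=1: input=1 -> V=0 FIRE
t=2: input=3 -> V=0 FIRE
t=3: input=2 -> V=10
t=4: input=1 -> V=0 FIRE
t=5: input=0 -> V=0
t=6: input=2 -> V=10
t=7: input=1 -> V=0 FIRE
t=8: input=0 -> V=0
t=9: input=2 -> V=10
t=10: input=3 -> V=0 FIRE
t=11: input=2 -> V=10

Answer: 10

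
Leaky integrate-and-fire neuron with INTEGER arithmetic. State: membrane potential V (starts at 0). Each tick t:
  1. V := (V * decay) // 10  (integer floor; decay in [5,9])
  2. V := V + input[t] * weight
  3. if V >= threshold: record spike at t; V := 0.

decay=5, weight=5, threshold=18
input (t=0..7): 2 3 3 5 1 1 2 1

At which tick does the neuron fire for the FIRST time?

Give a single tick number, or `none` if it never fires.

Answer: 1

Derivation:
t=0: input=2 -> V=10
t=1: input=3 -> V=0 FIRE
t=2: input=3 -> V=15
t=3: input=5 -> V=0 FIRE
t=4: input=1 -> V=5
t=5: input=1 -> V=7
t=6: input=2 -> V=13
t=7: input=1 -> V=11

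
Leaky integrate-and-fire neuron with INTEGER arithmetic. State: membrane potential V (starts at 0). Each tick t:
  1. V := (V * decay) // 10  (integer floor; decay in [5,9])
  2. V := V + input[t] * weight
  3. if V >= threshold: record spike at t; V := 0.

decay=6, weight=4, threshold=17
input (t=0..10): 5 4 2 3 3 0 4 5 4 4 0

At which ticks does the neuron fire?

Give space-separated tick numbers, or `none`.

Answer: 0 2 4 7 9

Derivation:
t=0: input=5 -> V=0 FIRE
t=1: input=4 -> V=16
t=2: input=2 -> V=0 FIRE
t=3: input=3 -> V=12
t=4: input=3 -> V=0 FIRE
t=5: input=0 -> V=0
t=6: input=4 -> V=16
t=7: input=5 -> V=0 FIRE
t=8: input=4 -> V=16
t=9: input=4 -> V=0 FIRE
t=10: input=0 -> V=0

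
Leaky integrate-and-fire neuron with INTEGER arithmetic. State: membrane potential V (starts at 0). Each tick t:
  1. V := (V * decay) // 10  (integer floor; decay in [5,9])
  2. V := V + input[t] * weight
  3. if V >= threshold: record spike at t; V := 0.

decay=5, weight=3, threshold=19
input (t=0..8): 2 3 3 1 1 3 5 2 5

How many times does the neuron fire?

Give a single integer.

t=0: input=2 -> V=6
t=1: input=3 -> V=12
t=2: input=3 -> V=15
t=3: input=1 -> V=10
t=4: input=1 -> V=8
t=5: input=3 -> V=13
t=6: input=5 -> V=0 FIRE
t=7: input=2 -> V=6
t=8: input=5 -> V=18

Answer: 1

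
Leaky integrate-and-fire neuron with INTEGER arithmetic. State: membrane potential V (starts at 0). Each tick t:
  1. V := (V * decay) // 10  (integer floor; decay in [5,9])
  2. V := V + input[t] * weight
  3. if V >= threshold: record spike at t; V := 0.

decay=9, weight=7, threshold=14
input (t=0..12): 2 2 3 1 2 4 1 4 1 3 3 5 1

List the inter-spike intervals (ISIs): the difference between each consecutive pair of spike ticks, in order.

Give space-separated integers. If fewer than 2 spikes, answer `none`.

t=0: input=2 -> V=0 FIRE
t=1: input=2 -> V=0 FIRE
t=2: input=3 -> V=0 FIRE
t=3: input=1 -> V=7
t=4: input=2 -> V=0 FIRE
t=5: input=4 -> V=0 FIRE
t=6: input=1 -> V=7
t=7: input=4 -> V=0 FIRE
t=8: input=1 -> V=7
t=9: input=3 -> V=0 FIRE
t=10: input=3 -> V=0 FIRE
t=11: input=5 -> V=0 FIRE
t=12: input=1 -> V=7

Answer: 1 1 2 1 2 2 1 1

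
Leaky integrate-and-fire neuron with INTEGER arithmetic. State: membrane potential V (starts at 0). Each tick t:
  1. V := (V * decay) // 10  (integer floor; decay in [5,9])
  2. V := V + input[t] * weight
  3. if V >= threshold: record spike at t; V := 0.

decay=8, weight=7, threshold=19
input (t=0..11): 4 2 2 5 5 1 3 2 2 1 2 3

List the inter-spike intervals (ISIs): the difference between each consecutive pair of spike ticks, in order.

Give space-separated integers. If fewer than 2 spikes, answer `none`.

Answer: 2 1 1 2 2 2 1

Derivation:
t=0: input=4 -> V=0 FIRE
t=1: input=2 -> V=14
t=2: input=2 -> V=0 FIRE
t=3: input=5 -> V=0 FIRE
t=4: input=5 -> V=0 FIRE
t=5: input=1 -> V=7
t=6: input=3 -> V=0 FIRE
t=7: input=2 -> V=14
t=8: input=2 -> V=0 FIRE
t=9: input=1 -> V=7
t=10: input=2 -> V=0 FIRE
t=11: input=3 -> V=0 FIRE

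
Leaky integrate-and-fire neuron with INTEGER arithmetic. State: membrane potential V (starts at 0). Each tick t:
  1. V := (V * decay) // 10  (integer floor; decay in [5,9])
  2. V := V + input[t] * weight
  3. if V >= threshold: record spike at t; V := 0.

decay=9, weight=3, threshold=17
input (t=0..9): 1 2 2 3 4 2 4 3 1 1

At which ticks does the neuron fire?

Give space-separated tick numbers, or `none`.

Answer: 3 6

Derivation:
t=0: input=1 -> V=3
t=1: input=2 -> V=8
t=2: input=2 -> V=13
t=3: input=3 -> V=0 FIRE
t=4: input=4 -> V=12
t=5: input=2 -> V=16
t=6: input=4 -> V=0 FIRE
t=7: input=3 -> V=9
t=8: input=1 -> V=11
t=9: input=1 -> V=12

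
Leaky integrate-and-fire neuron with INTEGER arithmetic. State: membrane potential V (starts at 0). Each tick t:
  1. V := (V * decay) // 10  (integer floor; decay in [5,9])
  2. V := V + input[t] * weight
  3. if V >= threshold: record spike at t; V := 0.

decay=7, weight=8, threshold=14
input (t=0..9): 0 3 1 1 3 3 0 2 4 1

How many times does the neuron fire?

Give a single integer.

Answer: 5

Derivation:
t=0: input=0 -> V=0
t=1: input=3 -> V=0 FIRE
t=2: input=1 -> V=8
t=3: input=1 -> V=13
t=4: input=3 -> V=0 FIRE
t=5: input=3 -> V=0 FIRE
t=6: input=0 -> V=0
t=7: input=2 -> V=0 FIRE
t=8: input=4 -> V=0 FIRE
t=9: input=1 -> V=8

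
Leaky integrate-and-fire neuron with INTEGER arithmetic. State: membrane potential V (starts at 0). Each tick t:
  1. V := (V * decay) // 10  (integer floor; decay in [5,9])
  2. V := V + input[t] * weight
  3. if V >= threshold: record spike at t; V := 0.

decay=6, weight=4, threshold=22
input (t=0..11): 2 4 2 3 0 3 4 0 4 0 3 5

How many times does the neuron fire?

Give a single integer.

Answer: 3

Derivation:
t=0: input=2 -> V=8
t=1: input=4 -> V=20
t=2: input=2 -> V=20
t=3: input=3 -> V=0 FIRE
t=4: input=0 -> V=0
t=5: input=3 -> V=12
t=6: input=4 -> V=0 FIRE
t=7: input=0 -> V=0
t=8: input=4 -> V=16
t=9: input=0 -> V=9
t=10: input=3 -> V=17
t=11: input=5 -> V=0 FIRE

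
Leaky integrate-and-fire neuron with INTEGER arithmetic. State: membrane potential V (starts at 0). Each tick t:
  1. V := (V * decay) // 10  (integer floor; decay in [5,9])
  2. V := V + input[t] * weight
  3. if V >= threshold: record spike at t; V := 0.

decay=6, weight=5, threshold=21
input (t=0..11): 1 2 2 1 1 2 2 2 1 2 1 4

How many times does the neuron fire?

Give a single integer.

t=0: input=1 -> V=5
t=1: input=2 -> V=13
t=2: input=2 -> V=17
t=3: input=1 -> V=15
t=4: input=1 -> V=14
t=5: input=2 -> V=18
t=6: input=2 -> V=20
t=7: input=2 -> V=0 FIRE
t=8: input=1 -> V=5
t=9: input=2 -> V=13
t=10: input=1 -> V=12
t=11: input=4 -> V=0 FIRE

Answer: 2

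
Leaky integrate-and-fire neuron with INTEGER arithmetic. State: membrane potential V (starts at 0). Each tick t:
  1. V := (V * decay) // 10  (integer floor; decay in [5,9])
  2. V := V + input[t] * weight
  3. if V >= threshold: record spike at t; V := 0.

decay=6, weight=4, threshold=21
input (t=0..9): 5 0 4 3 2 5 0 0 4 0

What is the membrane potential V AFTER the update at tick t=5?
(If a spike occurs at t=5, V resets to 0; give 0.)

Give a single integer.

Answer: 0

Derivation:
t=0: input=5 -> V=20
t=1: input=0 -> V=12
t=2: input=4 -> V=0 FIRE
t=3: input=3 -> V=12
t=4: input=2 -> V=15
t=5: input=5 -> V=0 FIRE
t=6: input=0 -> V=0
t=7: input=0 -> V=0
t=8: input=4 -> V=16
t=9: input=0 -> V=9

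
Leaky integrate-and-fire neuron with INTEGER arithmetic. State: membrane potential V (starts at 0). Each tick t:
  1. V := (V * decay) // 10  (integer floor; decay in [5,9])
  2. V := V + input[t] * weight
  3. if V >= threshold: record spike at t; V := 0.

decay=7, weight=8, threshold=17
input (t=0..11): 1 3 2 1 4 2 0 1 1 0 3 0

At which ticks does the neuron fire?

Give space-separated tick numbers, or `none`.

Answer: 1 3 4 8 10

Derivation:
t=0: input=1 -> V=8
t=1: input=3 -> V=0 FIRE
t=2: input=2 -> V=16
t=3: input=1 -> V=0 FIRE
t=4: input=4 -> V=0 FIRE
t=5: input=2 -> V=16
t=6: input=0 -> V=11
t=7: input=1 -> V=15
t=8: input=1 -> V=0 FIRE
t=9: input=0 -> V=0
t=10: input=3 -> V=0 FIRE
t=11: input=0 -> V=0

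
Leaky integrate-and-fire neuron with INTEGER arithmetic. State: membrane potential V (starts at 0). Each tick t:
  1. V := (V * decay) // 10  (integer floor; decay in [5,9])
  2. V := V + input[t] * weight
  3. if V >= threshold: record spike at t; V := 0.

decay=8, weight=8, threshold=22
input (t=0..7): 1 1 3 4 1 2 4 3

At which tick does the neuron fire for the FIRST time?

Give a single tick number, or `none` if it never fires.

t=0: input=1 -> V=8
t=1: input=1 -> V=14
t=2: input=3 -> V=0 FIRE
t=3: input=4 -> V=0 FIRE
t=4: input=1 -> V=8
t=5: input=2 -> V=0 FIRE
t=6: input=4 -> V=0 FIRE
t=7: input=3 -> V=0 FIRE

Answer: 2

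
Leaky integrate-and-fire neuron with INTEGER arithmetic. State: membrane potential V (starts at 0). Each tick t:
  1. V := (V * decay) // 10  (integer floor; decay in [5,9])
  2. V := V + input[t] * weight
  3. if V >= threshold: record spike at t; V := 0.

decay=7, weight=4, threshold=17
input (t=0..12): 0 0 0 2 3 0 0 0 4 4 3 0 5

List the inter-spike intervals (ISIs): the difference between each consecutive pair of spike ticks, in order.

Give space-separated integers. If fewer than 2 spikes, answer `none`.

t=0: input=0 -> V=0
t=1: input=0 -> V=0
t=2: input=0 -> V=0
t=3: input=2 -> V=8
t=4: input=3 -> V=0 FIRE
t=5: input=0 -> V=0
t=6: input=0 -> V=0
t=7: input=0 -> V=0
t=8: input=4 -> V=16
t=9: input=4 -> V=0 FIRE
t=10: input=3 -> V=12
t=11: input=0 -> V=8
t=12: input=5 -> V=0 FIRE

Answer: 5 3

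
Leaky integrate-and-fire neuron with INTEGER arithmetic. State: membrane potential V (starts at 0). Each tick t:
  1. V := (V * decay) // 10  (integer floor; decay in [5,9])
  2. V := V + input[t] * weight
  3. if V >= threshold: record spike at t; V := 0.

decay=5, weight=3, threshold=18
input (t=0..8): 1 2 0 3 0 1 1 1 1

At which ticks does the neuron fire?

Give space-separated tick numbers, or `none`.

Answer: none

Derivation:
t=0: input=1 -> V=3
t=1: input=2 -> V=7
t=2: input=0 -> V=3
t=3: input=3 -> V=10
t=4: input=0 -> V=5
t=5: input=1 -> V=5
t=6: input=1 -> V=5
t=7: input=1 -> V=5
t=8: input=1 -> V=5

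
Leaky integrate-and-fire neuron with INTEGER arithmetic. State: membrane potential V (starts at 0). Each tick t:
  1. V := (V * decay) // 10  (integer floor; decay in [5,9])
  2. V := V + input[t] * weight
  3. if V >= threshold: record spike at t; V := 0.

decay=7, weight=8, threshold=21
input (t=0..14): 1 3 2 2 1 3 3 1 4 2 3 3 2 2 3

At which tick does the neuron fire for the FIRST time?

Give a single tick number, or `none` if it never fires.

t=0: input=1 -> V=8
t=1: input=3 -> V=0 FIRE
t=2: input=2 -> V=16
t=3: input=2 -> V=0 FIRE
t=4: input=1 -> V=8
t=5: input=3 -> V=0 FIRE
t=6: input=3 -> V=0 FIRE
t=7: input=1 -> V=8
t=8: input=4 -> V=0 FIRE
t=9: input=2 -> V=16
t=10: input=3 -> V=0 FIRE
t=11: input=3 -> V=0 FIRE
t=12: input=2 -> V=16
t=13: input=2 -> V=0 FIRE
t=14: input=3 -> V=0 FIRE

Answer: 1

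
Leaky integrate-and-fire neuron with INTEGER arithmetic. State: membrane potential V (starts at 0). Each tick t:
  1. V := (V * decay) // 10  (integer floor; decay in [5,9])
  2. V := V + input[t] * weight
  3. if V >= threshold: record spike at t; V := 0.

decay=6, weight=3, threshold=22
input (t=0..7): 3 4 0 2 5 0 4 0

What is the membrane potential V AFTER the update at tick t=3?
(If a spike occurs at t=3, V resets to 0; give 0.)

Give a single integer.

Answer: 12

Derivation:
t=0: input=3 -> V=9
t=1: input=4 -> V=17
t=2: input=0 -> V=10
t=3: input=2 -> V=12
t=4: input=5 -> V=0 FIRE
t=5: input=0 -> V=0
t=6: input=4 -> V=12
t=7: input=0 -> V=7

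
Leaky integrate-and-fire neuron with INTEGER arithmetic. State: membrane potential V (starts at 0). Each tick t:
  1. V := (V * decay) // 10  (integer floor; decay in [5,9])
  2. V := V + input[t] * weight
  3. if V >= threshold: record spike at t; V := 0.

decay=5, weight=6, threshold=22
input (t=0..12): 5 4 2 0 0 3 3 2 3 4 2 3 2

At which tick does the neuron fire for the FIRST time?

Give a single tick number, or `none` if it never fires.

Answer: 0

Derivation:
t=0: input=5 -> V=0 FIRE
t=1: input=4 -> V=0 FIRE
t=2: input=2 -> V=12
t=3: input=0 -> V=6
t=4: input=0 -> V=3
t=5: input=3 -> V=19
t=6: input=3 -> V=0 FIRE
t=7: input=2 -> V=12
t=8: input=3 -> V=0 FIRE
t=9: input=4 -> V=0 FIRE
t=10: input=2 -> V=12
t=11: input=3 -> V=0 FIRE
t=12: input=2 -> V=12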